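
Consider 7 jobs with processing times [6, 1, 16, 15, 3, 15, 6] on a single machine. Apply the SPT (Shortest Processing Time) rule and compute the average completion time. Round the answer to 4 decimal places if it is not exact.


Sort jobs by processing time (SPT order): [1, 3, 6, 6, 15, 15, 16]
Compute completion times sequentially:
  Job 1: processing = 1, completes at 1
  Job 2: processing = 3, completes at 4
  Job 3: processing = 6, completes at 10
  Job 4: processing = 6, completes at 16
  Job 5: processing = 15, completes at 31
  Job 6: processing = 15, completes at 46
  Job 7: processing = 16, completes at 62
Sum of completion times = 170
Average completion time = 170/7 = 24.2857

24.2857


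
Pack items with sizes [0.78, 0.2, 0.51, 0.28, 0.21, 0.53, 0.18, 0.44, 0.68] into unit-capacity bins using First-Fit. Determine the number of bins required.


Place items sequentially using First-Fit:
  Item 0.78 -> new Bin 1
  Item 0.2 -> Bin 1 (now 0.98)
  Item 0.51 -> new Bin 2
  Item 0.28 -> Bin 2 (now 0.79)
  Item 0.21 -> Bin 2 (now 1.0)
  Item 0.53 -> new Bin 3
  Item 0.18 -> Bin 3 (now 0.71)
  Item 0.44 -> new Bin 4
  Item 0.68 -> new Bin 5
Total bins used = 5

5


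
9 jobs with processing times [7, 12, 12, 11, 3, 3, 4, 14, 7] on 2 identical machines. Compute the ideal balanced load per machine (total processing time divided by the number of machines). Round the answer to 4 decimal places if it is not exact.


Total processing time = 7 + 12 + 12 + 11 + 3 + 3 + 4 + 14 + 7 = 73
Number of machines = 2
Ideal balanced load = 73 / 2 = 36.5

36.5


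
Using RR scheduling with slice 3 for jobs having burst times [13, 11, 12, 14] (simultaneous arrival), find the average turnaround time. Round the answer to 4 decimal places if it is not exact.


Time quantum = 3
Execution trace:
  J1 runs 3 units, time = 3
  J2 runs 3 units, time = 6
  J3 runs 3 units, time = 9
  J4 runs 3 units, time = 12
  J1 runs 3 units, time = 15
  J2 runs 3 units, time = 18
  J3 runs 3 units, time = 21
  J4 runs 3 units, time = 24
  J1 runs 3 units, time = 27
  J2 runs 3 units, time = 30
  J3 runs 3 units, time = 33
  J4 runs 3 units, time = 36
  J1 runs 3 units, time = 39
  J2 runs 2 units, time = 41
  J3 runs 3 units, time = 44
  J4 runs 3 units, time = 47
  J1 runs 1 units, time = 48
  J4 runs 2 units, time = 50
Finish times: [48, 41, 44, 50]
Average turnaround = 183/4 = 45.75

45.75


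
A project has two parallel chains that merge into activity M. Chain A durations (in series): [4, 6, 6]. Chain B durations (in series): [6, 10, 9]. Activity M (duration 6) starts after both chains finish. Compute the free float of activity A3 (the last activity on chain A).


ES(A3) = sum of predecessors on chain A = 10
EF(A3) = ES + duration = 10 + 6 = 16
Successor of A3 is M. ES(M) = max(sum(A), sum(B)) = max(16, 25) = 25
Free float = ES(successor) - EF(current) = 25 - 16 = 9

9


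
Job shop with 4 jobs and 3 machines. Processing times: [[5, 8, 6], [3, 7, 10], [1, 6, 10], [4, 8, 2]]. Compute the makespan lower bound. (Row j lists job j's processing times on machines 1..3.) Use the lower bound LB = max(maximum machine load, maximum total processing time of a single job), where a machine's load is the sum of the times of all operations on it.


Machine loads:
  Machine 1: 5 + 3 + 1 + 4 = 13
  Machine 2: 8 + 7 + 6 + 8 = 29
  Machine 3: 6 + 10 + 10 + 2 = 28
Max machine load = 29
Job totals:
  Job 1: 19
  Job 2: 20
  Job 3: 17
  Job 4: 14
Max job total = 20
Lower bound = max(29, 20) = 29

29


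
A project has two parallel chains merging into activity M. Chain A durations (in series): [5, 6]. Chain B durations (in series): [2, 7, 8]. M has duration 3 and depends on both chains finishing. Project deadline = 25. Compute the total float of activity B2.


Forward pass: ES(B2) = sum of predecessors on chain B = 2
EF = ES + duration = 2 + 7 = 9
Backward pass: LF(M) = deadline = 25; LS(M) = 25 - 3 = 22
LF(B2) = LS(M) - sum(successors on chain B) = 22 - 8 = 14
LS = LF - duration = 14 - 7 = 7
Total float = LS - ES = 7 - 2 = 5

5


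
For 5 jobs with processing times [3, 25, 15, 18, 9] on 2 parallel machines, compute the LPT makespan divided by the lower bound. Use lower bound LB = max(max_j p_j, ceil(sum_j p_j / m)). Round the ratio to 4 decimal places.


LPT order: [25, 18, 15, 9, 3]
Machine loads after assignment: [34, 36]
LPT makespan = 36
Lower bound = max(max_job, ceil(total/2)) = max(25, 35) = 35
Ratio = 36 / 35 = 1.0286

1.0286


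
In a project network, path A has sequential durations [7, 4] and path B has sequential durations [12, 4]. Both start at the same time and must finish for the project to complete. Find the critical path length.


Path A total = 7 + 4 = 11
Path B total = 12 + 4 = 16
Critical path = longest path = max(11, 16) = 16

16


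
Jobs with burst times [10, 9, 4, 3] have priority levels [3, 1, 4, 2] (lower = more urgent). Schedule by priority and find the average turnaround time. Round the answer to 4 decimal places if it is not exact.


Sort by priority (ascending = highest first):
Order: [(1, 9), (2, 3), (3, 10), (4, 4)]
Completion times:
  Priority 1, burst=9, C=9
  Priority 2, burst=3, C=12
  Priority 3, burst=10, C=22
  Priority 4, burst=4, C=26
Average turnaround = 69/4 = 17.25

17.25


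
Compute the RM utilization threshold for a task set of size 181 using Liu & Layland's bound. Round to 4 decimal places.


Compute 2^(1/181) = 1.0038368845
Subtract 1: 1.0038368845 - 1 = 0.0038368845
Multiply by n: 181 * 0.0038368845 = 0.6944760945
Round to 4 dp: 0.6945

0.6945


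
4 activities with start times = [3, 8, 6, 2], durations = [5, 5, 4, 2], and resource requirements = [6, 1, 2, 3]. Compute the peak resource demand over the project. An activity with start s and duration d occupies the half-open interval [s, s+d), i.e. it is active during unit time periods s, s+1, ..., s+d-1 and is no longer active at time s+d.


Each activity i is active on [start_i, start_i + duration_i).
Compute total resource usage per time slot:
  t=0: active resources = [], total = 0
  t=1: active resources = [], total = 0
  t=2: active resources = [3], total = 3
  t=3: active resources = [6, 3], total = 9
  t=4: active resources = [6], total = 6
  t=5: active resources = [6], total = 6
  t=6: active resources = [6, 2], total = 8
  t=7: active resources = [6, 2], total = 8
  t=8: active resources = [1, 2], total = 3
  t=9: active resources = [1, 2], total = 3
  t=10: active resources = [1], total = 1
  t=11: active resources = [1], total = 1
  t=12: active resources = [1], total = 1
Peak resource demand = 9

9


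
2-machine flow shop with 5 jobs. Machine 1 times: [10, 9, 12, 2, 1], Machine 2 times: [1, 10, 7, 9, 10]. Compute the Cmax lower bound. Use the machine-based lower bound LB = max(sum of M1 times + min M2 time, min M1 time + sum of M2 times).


LB1 = sum(M1 times) + min(M2 times) = 34 + 1 = 35
LB2 = min(M1 times) + sum(M2 times) = 1 + 37 = 38
Lower bound = max(LB1, LB2) = max(35, 38) = 38

38


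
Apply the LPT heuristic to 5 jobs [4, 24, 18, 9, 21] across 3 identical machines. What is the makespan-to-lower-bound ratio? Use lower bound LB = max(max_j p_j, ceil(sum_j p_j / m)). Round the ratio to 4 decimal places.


LPT order: [24, 21, 18, 9, 4]
Machine loads after assignment: [24, 25, 27]
LPT makespan = 27
Lower bound = max(max_job, ceil(total/3)) = max(24, 26) = 26
Ratio = 27 / 26 = 1.0385

1.0385


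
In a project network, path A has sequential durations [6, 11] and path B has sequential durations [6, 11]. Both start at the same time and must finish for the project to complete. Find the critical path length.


Path A total = 6 + 11 = 17
Path B total = 6 + 11 = 17
Critical path = longest path = max(17, 17) = 17

17


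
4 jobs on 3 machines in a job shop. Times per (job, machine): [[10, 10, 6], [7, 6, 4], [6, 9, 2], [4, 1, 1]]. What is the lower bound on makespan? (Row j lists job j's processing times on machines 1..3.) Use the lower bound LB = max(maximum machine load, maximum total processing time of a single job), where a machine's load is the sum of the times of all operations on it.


Machine loads:
  Machine 1: 10 + 7 + 6 + 4 = 27
  Machine 2: 10 + 6 + 9 + 1 = 26
  Machine 3: 6 + 4 + 2 + 1 = 13
Max machine load = 27
Job totals:
  Job 1: 26
  Job 2: 17
  Job 3: 17
  Job 4: 6
Max job total = 26
Lower bound = max(27, 26) = 27

27


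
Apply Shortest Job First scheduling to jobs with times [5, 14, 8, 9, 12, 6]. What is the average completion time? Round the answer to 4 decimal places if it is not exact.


SJF order (ascending): [5, 6, 8, 9, 12, 14]
Completion times:
  Job 1: burst=5, C=5
  Job 2: burst=6, C=11
  Job 3: burst=8, C=19
  Job 4: burst=9, C=28
  Job 5: burst=12, C=40
  Job 6: burst=14, C=54
Average completion = 157/6 = 26.1667

26.1667


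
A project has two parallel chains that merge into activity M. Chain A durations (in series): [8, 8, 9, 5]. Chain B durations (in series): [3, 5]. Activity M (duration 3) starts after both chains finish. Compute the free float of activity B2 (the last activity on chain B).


ES(B2) = sum of predecessors on chain B = 3
EF(B2) = ES + duration = 3 + 5 = 8
Successor of B2 is M. ES(M) = max(sum(A), sum(B)) = max(30, 8) = 30
Free float = ES(successor) - EF(current) = 30 - 8 = 22

22


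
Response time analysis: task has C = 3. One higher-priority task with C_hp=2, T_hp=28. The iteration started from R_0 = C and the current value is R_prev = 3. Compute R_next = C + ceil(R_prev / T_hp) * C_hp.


R_next = C + ceil(R_prev / T_hp) * C_hp
ceil(3 / 28) = ceil(0.1071) = 1
Interference = 1 * 2 = 2
R_next = 3 + 2 = 5

5


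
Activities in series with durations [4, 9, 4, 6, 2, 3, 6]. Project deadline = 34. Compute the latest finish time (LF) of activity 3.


LF(activity 3) = deadline - sum of successor durations
Successors: activities 4 through 7 with durations [6, 2, 3, 6]
Sum of successor durations = 17
LF = 34 - 17 = 17

17


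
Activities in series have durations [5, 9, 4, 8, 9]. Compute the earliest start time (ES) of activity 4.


Activity 4 starts after activities 1 through 3 complete.
Predecessor durations: [5, 9, 4]
ES = 5 + 9 + 4 = 18

18


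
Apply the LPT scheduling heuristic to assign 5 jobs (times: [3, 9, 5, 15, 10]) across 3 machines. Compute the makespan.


Sort jobs in decreasing order (LPT): [15, 10, 9, 5, 3]
Assign each job to the least loaded machine:
  Machine 1: jobs [15], load = 15
  Machine 2: jobs [10, 3], load = 13
  Machine 3: jobs [9, 5], load = 14
Makespan = max load = 15

15


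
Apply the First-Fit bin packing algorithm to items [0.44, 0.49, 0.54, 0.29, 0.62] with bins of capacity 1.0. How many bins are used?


Place items sequentially using First-Fit:
  Item 0.44 -> new Bin 1
  Item 0.49 -> Bin 1 (now 0.93)
  Item 0.54 -> new Bin 2
  Item 0.29 -> Bin 2 (now 0.83)
  Item 0.62 -> new Bin 3
Total bins used = 3

3


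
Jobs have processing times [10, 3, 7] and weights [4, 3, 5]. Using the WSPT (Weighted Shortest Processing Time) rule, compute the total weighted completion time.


Compute p/w ratios and sort ascending (WSPT): [(3, 3), (7, 5), (10, 4)]
Compute weighted completion times:
  Job (p=3,w=3): C=3, w*C=3*3=9
  Job (p=7,w=5): C=10, w*C=5*10=50
  Job (p=10,w=4): C=20, w*C=4*20=80
Total weighted completion time = 139

139


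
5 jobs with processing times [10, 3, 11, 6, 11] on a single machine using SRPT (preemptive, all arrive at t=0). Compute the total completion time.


Since all jobs arrive at t=0, SRPT equals SPT ordering.
SPT order: [3, 6, 10, 11, 11]
Completion times:
  Job 1: p=3, C=3
  Job 2: p=6, C=9
  Job 3: p=10, C=19
  Job 4: p=11, C=30
  Job 5: p=11, C=41
Total completion time = 3 + 9 + 19 + 30 + 41 = 102

102


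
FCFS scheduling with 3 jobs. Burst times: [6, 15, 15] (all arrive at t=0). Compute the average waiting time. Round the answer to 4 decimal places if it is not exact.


FCFS order (as given): [6, 15, 15]
Waiting times:
  Job 1: wait = 0
  Job 2: wait = 6
  Job 3: wait = 21
Sum of waiting times = 27
Average waiting time = 27/3 = 9.0

9.0


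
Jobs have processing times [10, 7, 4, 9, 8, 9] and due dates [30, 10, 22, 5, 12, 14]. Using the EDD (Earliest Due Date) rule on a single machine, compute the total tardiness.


Sort by due date (EDD order): [(9, 5), (7, 10), (8, 12), (9, 14), (4, 22), (10, 30)]
Compute completion times and tardiness:
  Job 1: p=9, d=5, C=9, tardiness=max(0,9-5)=4
  Job 2: p=7, d=10, C=16, tardiness=max(0,16-10)=6
  Job 3: p=8, d=12, C=24, tardiness=max(0,24-12)=12
  Job 4: p=9, d=14, C=33, tardiness=max(0,33-14)=19
  Job 5: p=4, d=22, C=37, tardiness=max(0,37-22)=15
  Job 6: p=10, d=30, C=47, tardiness=max(0,47-30)=17
Total tardiness = 73

73


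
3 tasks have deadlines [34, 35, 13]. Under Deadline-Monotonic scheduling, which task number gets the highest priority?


Sort tasks by relative deadline (ascending):
  Task 3: deadline = 13
  Task 1: deadline = 34
  Task 2: deadline = 35
Priority order (highest first): [3, 1, 2]
Highest priority task = 3

3


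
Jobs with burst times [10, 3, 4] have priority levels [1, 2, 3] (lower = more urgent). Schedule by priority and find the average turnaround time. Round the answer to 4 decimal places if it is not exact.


Sort by priority (ascending = highest first):
Order: [(1, 10), (2, 3), (3, 4)]
Completion times:
  Priority 1, burst=10, C=10
  Priority 2, burst=3, C=13
  Priority 3, burst=4, C=17
Average turnaround = 40/3 = 13.3333

13.3333


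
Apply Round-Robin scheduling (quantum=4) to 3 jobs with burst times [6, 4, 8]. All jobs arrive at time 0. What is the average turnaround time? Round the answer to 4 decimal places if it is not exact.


Time quantum = 4
Execution trace:
  J1 runs 4 units, time = 4
  J2 runs 4 units, time = 8
  J3 runs 4 units, time = 12
  J1 runs 2 units, time = 14
  J3 runs 4 units, time = 18
Finish times: [14, 8, 18]
Average turnaround = 40/3 = 13.3333

13.3333


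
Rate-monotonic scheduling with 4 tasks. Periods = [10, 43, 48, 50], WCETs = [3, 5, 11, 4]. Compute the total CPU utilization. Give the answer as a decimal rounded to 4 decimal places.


Compute individual utilizations (exact fractions):
  Task 1: C/T = 3/10 (approx. 0.3)
  Task 2: C/T = 5/43 (approx. 0.1163)
  Task 3: C/T = 11/48 (approx. 0.2292)
  Task 4: C/T = 4/50 = 2/25 (approx. 0.08)
Total utilization U = 3/10 + 5/43 + 11/48 + 2/25 = 37433/51600
Rounded to 4 decimal places: U = 0.7254
RM (Liu & Layland) bound for 4 tasks = 0.756828; compare with U = 37433/51600 (approx. 0.725446)
U <= bound, so schedulable by RM sufficient condition.

0.7254


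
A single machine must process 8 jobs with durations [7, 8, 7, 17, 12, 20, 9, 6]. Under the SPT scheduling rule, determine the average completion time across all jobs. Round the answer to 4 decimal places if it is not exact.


Sort jobs by processing time (SPT order): [6, 7, 7, 8, 9, 12, 17, 20]
Compute completion times sequentially:
  Job 1: processing = 6, completes at 6
  Job 2: processing = 7, completes at 13
  Job 3: processing = 7, completes at 20
  Job 4: processing = 8, completes at 28
  Job 5: processing = 9, completes at 37
  Job 6: processing = 12, completes at 49
  Job 7: processing = 17, completes at 66
  Job 8: processing = 20, completes at 86
Sum of completion times = 305
Average completion time = 305/8 = 38.125

38.125


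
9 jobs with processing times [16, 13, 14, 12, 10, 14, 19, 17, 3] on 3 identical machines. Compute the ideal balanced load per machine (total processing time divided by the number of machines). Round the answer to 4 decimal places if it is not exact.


Total processing time = 16 + 13 + 14 + 12 + 10 + 14 + 19 + 17 + 3 = 118
Number of machines = 3
Ideal balanced load = 118 / 3 = 39.3333

39.3333


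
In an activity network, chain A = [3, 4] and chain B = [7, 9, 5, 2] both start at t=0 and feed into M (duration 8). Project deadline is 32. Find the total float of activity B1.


Forward pass: ES(B1) = sum of predecessors on chain B = 0
EF = ES + duration = 0 + 7 = 7
Backward pass: LF(M) = deadline = 32; LS(M) = 32 - 8 = 24
LF(B1) = LS(M) - sum(successors on chain B) = 24 - 16 = 8
LS = LF - duration = 8 - 7 = 1
Total float = LS - ES = 1 - 0 = 1

1


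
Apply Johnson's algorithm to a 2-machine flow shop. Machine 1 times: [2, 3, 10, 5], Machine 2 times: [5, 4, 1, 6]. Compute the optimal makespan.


Apply Johnson's rule:
  Group 1 (a <= b): [(1, 2, 5), (2, 3, 4), (4, 5, 6)]
  Group 2 (a > b): [(3, 10, 1)]
Optimal job order: [1, 2, 4, 3]
Schedule:
  Job 1: M1 done at 2, M2 done at 7
  Job 2: M1 done at 5, M2 done at 11
  Job 4: M1 done at 10, M2 done at 17
  Job 3: M1 done at 20, M2 done at 21
Makespan = 21

21


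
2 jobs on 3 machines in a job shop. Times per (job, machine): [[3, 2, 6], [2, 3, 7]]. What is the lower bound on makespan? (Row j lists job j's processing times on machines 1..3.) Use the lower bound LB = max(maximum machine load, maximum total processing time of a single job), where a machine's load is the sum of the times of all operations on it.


Machine loads:
  Machine 1: 3 + 2 = 5
  Machine 2: 2 + 3 = 5
  Machine 3: 6 + 7 = 13
Max machine load = 13
Job totals:
  Job 1: 11
  Job 2: 12
Max job total = 12
Lower bound = max(13, 12) = 13

13


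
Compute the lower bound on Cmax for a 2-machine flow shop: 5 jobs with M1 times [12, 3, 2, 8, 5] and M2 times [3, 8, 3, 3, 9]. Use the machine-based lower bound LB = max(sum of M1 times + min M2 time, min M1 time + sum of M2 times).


LB1 = sum(M1 times) + min(M2 times) = 30 + 3 = 33
LB2 = min(M1 times) + sum(M2 times) = 2 + 26 = 28
Lower bound = max(LB1, LB2) = max(33, 28) = 33

33


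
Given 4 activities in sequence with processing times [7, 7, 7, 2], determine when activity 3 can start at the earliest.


Activity 3 starts after activities 1 through 2 complete.
Predecessor durations: [7, 7]
ES = 7 + 7 = 14

14


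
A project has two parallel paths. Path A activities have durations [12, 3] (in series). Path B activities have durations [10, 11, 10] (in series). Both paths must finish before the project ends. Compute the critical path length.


Path A total = 12 + 3 = 15
Path B total = 10 + 11 + 10 = 31
Critical path = longest path = max(15, 31) = 31

31


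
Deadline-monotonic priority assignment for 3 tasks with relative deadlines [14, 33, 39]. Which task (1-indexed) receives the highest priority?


Sort tasks by relative deadline (ascending):
  Task 1: deadline = 14
  Task 2: deadline = 33
  Task 3: deadline = 39
Priority order (highest first): [1, 2, 3]
Highest priority task = 1

1


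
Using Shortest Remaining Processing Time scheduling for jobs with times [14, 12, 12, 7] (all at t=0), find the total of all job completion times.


Since all jobs arrive at t=0, SRPT equals SPT ordering.
SPT order: [7, 12, 12, 14]
Completion times:
  Job 1: p=7, C=7
  Job 2: p=12, C=19
  Job 3: p=12, C=31
  Job 4: p=14, C=45
Total completion time = 7 + 19 + 31 + 45 = 102

102


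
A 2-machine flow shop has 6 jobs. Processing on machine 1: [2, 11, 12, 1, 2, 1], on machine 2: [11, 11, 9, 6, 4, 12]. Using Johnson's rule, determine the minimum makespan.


Apply Johnson's rule:
  Group 1 (a <= b): [(4, 1, 6), (6, 1, 12), (1, 2, 11), (5, 2, 4), (2, 11, 11)]
  Group 2 (a > b): [(3, 12, 9)]
Optimal job order: [4, 6, 1, 5, 2, 3]
Schedule:
  Job 4: M1 done at 1, M2 done at 7
  Job 6: M1 done at 2, M2 done at 19
  Job 1: M1 done at 4, M2 done at 30
  Job 5: M1 done at 6, M2 done at 34
  Job 2: M1 done at 17, M2 done at 45
  Job 3: M1 done at 29, M2 done at 54
Makespan = 54

54


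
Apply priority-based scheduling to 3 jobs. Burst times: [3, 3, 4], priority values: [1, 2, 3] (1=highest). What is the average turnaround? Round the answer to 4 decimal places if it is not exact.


Sort by priority (ascending = highest first):
Order: [(1, 3), (2, 3), (3, 4)]
Completion times:
  Priority 1, burst=3, C=3
  Priority 2, burst=3, C=6
  Priority 3, burst=4, C=10
Average turnaround = 19/3 = 6.3333

6.3333


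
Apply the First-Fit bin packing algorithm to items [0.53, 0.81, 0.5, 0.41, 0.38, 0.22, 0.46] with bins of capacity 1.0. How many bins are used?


Place items sequentially using First-Fit:
  Item 0.53 -> new Bin 1
  Item 0.81 -> new Bin 2
  Item 0.5 -> new Bin 3
  Item 0.41 -> Bin 1 (now 0.94)
  Item 0.38 -> Bin 3 (now 0.88)
  Item 0.22 -> new Bin 4
  Item 0.46 -> Bin 4 (now 0.68)
Total bins used = 4

4


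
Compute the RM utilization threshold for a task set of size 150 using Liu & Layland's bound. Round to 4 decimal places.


Compute 2^(1/150) = 1.0046316744
Subtract 1: 1.0046316744 - 1 = 0.0046316744
Multiply by n: 150 * 0.0046316744 = 0.6947511600
Round to 4 dp: 0.6948

0.6948


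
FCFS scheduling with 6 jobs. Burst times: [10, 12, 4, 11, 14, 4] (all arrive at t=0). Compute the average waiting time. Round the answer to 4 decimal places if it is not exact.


FCFS order (as given): [10, 12, 4, 11, 14, 4]
Waiting times:
  Job 1: wait = 0
  Job 2: wait = 10
  Job 3: wait = 22
  Job 4: wait = 26
  Job 5: wait = 37
  Job 6: wait = 51
Sum of waiting times = 146
Average waiting time = 146/6 = 24.3333

24.3333


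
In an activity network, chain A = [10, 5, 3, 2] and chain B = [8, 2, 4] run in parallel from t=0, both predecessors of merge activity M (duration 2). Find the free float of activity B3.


ES(B3) = sum of predecessors on chain B = 10
EF(B3) = ES + duration = 10 + 4 = 14
Successor of B3 is M. ES(M) = max(sum(A), sum(B)) = max(20, 14) = 20
Free float = ES(successor) - EF(current) = 20 - 14 = 6

6


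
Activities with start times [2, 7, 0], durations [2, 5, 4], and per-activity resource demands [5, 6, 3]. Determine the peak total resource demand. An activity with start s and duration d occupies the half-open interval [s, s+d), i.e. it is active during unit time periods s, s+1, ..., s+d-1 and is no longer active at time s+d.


Each activity i is active on [start_i, start_i + duration_i).
Compute total resource usage per time slot:
  t=0: active resources = [3], total = 3
  t=1: active resources = [3], total = 3
  t=2: active resources = [5, 3], total = 8
  t=3: active resources = [5, 3], total = 8
  t=4: active resources = [], total = 0
  t=5: active resources = [], total = 0
  t=6: active resources = [], total = 0
  t=7: active resources = [6], total = 6
  t=8: active resources = [6], total = 6
  t=9: active resources = [6], total = 6
  t=10: active resources = [6], total = 6
  t=11: active resources = [6], total = 6
Peak resource demand = 8

8


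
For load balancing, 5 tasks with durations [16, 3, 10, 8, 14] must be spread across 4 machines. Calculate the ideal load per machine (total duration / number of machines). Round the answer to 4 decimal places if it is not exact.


Total processing time = 16 + 3 + 10 + 8 + 14 = 51
Number of machines = 4
Ideal balanced load = 51 / 4 = 12.75

12.75


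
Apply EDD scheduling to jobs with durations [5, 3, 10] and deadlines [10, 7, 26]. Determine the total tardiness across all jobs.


Sort by due date (EDD order): [(3, 7), (5, 10), (10, 26)]
Compute completion times and tardiness:
  Job 1: p=3, d=7, C=3, tardiness=max(0,3-7)=0
  Job 2: p=5, d=10, C=8, tardiness=max(0,8-10)=0
  Job 3: p=10, d=26, C=18, tardiness=max(0,18-26)=0
Total tardiness = 0

0


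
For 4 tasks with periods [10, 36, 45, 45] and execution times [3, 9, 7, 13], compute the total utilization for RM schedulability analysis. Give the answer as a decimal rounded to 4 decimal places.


Compute individual utilizations (exact fractions):
  Task 1: C/T = 3/10 (approx. 0.3)
  Task 2: C/T = 9/36 = 1/4 (approx. 0.25)
  Task 3: C/T = 7/45 (approx. 0.1556)
  Task 4: C/T = 13/45 (approx. 0.2889)
Total utilization U = 3/10 + 1/4 + 7/45 + 13/45 = 179/180
Rounded to 4 decimal places: U = 0.9944
RM (Liu & Layland) bound for 4 tasks = 0.756828; compare with U = 179/180 (approx. 0.994444)
bound < U <= 1, so the RM sufficient condition is not met (inconclusive; an exact test such as response-time analysis is needed).

0.9944


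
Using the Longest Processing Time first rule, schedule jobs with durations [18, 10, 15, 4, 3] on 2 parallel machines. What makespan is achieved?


Sort jobs in decreasing order (LPT): [18, 15, 10, 4, 3]
Assign each job to the least loaded machine:
  Machine 1: jobs [18, 4, 3], load = 25
  Machine 2: jobs [15, 10], load = 25
Makespan = max load = 25

25


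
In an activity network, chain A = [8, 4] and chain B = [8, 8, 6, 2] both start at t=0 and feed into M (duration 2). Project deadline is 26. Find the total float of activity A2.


Forward pass: ES(A2) = sum of predecessors on chain A = 8
EF = ES + duration = 8 + 4 = 12
Backward pass: LF(M) = deadline = 26; LS(M) = 26 - 2 = 24
LF(A2) = LS(M) - sum(successors on chain A) = 24 - 0 = 24
LS = LF - duration = 24 - 4 = 20
Total float = LS - ES = 20 - 8 = 12

12


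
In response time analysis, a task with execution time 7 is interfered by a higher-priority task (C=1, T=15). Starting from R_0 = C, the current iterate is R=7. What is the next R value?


R_next = C + ceil(R_prev / T_hp) * C_hp
ceil(7 / 15) = ceil(0.4667) = 1
Interference = 1 * 1 = 1
R_next = 7 + 1 = 8

8


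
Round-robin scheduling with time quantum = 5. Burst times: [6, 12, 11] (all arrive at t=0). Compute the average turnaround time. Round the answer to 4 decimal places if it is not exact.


Time quantum = 5
Execution trace:
  J1 runs 5 units, time = 5
  J2 runs 5 units, time = 10
  J3 runs 5 units, time = 15
  J1 runs 1 units, time = 16
  J2 runs 5 units, time = 21
  J3 runs 5 units, time = 26
  J2 runs 2 units, time = 28
  J3 runs 1 units, time = 29
Finish times: [16, 28, 29]
Average turnaround = 73/3 = 24.3333

24.3333


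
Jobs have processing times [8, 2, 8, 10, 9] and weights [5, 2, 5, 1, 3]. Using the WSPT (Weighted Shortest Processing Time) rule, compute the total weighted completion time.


Compute p/w ratios and sort ascending (WSPT): [(2, 2), (8, 5), (8, 5), (9, 3), (10, 1)]
Compute weighted completion times:
  Job (p=2,w=2): C=2, w*C=2*2=4
  Job (p=8,w=5): C=10, w*C=5*10=50
  Job (p=8,w=5): C=18, w*C=5*18=90
  Job (p=9,w=3): C=27, w*C=3*27=81
  Job (p=10,w=1): C=37, w*C=1*37=37
Total weighted completion time = 262

262


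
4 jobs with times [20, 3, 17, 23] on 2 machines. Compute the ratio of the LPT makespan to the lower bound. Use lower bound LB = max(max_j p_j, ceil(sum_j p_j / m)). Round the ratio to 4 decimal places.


LPT order: [23, 20, 17, 3]
Machine loads after assignment: [26, 37]
LPT makespan = 37
Lower bound = max(max_job, ceil(total/2)) = max(23, 32) = 32
Ratio = 37 / 32 = 1.1563

1.1563


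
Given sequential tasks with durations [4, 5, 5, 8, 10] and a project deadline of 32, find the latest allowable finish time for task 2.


LF(activity 2) = deadline - sum of successor durations
Successors: activities 3 through 5 with durations [5, 8, 10]
Sum of successor durations = 23
LF = 32 - 23 = 9

9


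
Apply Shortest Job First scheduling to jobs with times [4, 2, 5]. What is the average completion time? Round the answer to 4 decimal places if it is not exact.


SJF order (ascending): [2, 4, 5]
Completion times:
  Job 1: burst=2, C=2
  Job 2: burst=4, C=6
  Job 3: burst=5, C=11
Average completion = 19/3 = 6.3333

6.3333


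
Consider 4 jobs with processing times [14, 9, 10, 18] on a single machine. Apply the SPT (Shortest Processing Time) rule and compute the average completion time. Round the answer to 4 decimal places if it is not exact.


Sort jobs by processing time (SPT order): [9, 10, 14, 18]
Compute completion times sequentially:
  Job 1: processing = 9, completes at 9
  Job 2: processing = 10, completes at 19
  Job 3: processing = 14, completes at 33
  Job 4: processing = 18, completes at 51
Sum of completion times = 112
Average completion time = 112/4 = 28.0

28.0


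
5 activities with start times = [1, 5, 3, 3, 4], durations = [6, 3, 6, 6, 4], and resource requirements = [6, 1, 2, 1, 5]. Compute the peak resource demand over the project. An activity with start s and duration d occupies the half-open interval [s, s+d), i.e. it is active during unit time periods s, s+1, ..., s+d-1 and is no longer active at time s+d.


Each activity i is active on [start_i, start_i + duration_i).
Compute total resource usage per time slot:
  t=0: active resources = [], total = 0
  t=1: active resources = [6], total = 6
  t=2: active resources = [6], total = 6
  t=3: active resources = [6, 2, 1], total = 9
  t=4: active resources = [6, 2, 1, 5], total = 14
  t=5: active resources = [6, 1, 2, 1, 5], total = 15
  t=6: active resources = [6, 1, 2, 1, 5], total = 15
  t=7: active resources = [1, 2, 1, 5], total = 9
  t=8: active resources = [2, 1], total = 3
Peak resource demand = 15

15


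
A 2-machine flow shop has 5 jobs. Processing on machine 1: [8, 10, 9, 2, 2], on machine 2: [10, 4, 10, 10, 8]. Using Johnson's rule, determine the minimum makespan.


Apply Johnson's rule:
  Group 1 (a <= b): [(4, 2, 10), (5, 2, 8), (1, 8, 10), (3, 9, 10)]
  Group 2 (a > b): [(2, 10, 4)]
Optimal job order: [4, 5, 1, 3, 2]
Schedule:
  Job 4: M1 done at 2, M2 done at 12
  Job 5: M1 done at 4, M2 done at 20
  Job 1: M1 done at 12, M2 done at 30
  Job 3: M1 done at 21, M2 done at 40
  Job 2: M1 done at 31, M2 done at 44
Makespan = 44

44


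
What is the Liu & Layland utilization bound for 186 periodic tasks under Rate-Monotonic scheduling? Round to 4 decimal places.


Compute 2^(1/186) = 1.0037335501
Subtract 1: 1.0037335501 - 1 = 0.0037335501
Multiply by n: 186 * 0.0037335501 = 0.6944403186
Round to 4 dp: 0.6944

0.6944


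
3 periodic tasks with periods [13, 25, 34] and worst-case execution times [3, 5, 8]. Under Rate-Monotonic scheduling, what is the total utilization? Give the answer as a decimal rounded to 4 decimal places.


Compute individual utilizations (exact fractions):
  Task 1: C/T = 3/13 (approx. 0.2308)
  Task 2: C/T = 5/25 = 1/5 (approx. 0.2)
  Task 3: C/T = 8/34 = 4/17 (approx. 0.2353)
Total utilization U = 3/13 + 1/5 + 4/17 = 736/1105
Rounded to 4 decimal places: U = 0.6661
RM (Liu & Layland) bound for 3 tasks = 0.779763; compare with U = 736/1105 (approx. 0.666063)
U <= bound, so schedulable by RM sufficient condition.

0.6661


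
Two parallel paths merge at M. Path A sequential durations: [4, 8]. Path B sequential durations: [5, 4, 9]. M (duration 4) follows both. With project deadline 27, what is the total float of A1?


Forward pass: ES(A1) = sum of predecessors on chain A = 0
EF = ES + duration = 0 + 4 = 4
Backward pass: LF(M) = deadline = 27; LS(M) = 27 - 4 = 23
LF(A1) = LS(M) - sum(successors on chain A) = 23 - 8 = 15
LS = LF - duration = 15 - 4 = 11
Total float = LS - ES = 11 - 0 = 11

11


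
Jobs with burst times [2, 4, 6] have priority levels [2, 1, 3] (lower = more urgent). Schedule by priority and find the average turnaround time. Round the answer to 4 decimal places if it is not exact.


Sort by priority (ascending = highest first):
Order: [(1, 4), (2, 2), (3, 6)]
Completion times:
  Priority 1, burst=4, C=4
  Priority 2, burst=2, C=6
  Priority 3, burst=6, C=12
Average turnaround = 22/3 = 7.3333

7.3333


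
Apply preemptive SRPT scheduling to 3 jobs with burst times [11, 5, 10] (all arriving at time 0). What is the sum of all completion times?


Since all jobs arrive at t=0, SRPT equals SPT ordering.
SPT order: [5, 10, 11]
Completion times:
  Job 1: p=5, C=5
  Job 2: p=10, C=15
  Job 3: p=11, C=26
Total completion time = 5 + 15 + 26 = 46

46


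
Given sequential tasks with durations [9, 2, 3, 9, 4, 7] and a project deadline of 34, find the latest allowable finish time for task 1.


LF(activity 1) = deadline - sum of successor durations
Successors: activities 2 through 6 with durations [2, 3, 9, 4, 7]
Sum of successor durations = 25
LF = 34 - 25 = 9

9


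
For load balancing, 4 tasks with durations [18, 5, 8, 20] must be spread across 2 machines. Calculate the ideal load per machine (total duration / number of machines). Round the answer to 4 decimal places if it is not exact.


Total processing time = 18 + 5 + 8 + 20 = 51
Number of machines = 2
Ideal balanced load = 51 / 2 = 25.5

25.5


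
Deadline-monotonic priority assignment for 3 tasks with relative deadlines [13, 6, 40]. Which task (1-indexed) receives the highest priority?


Sort tasks by relative deadline (ascending):
  Task 2: deadline = 6
  Task 1: deadline = 13
  Task 3: deadline = 40
Priority order (highest first): [2, 1, 3]
Highest priority task = 2

2


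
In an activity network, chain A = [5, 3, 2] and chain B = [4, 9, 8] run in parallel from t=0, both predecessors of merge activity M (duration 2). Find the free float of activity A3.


ES(A3) = sum of predecessors on chain A = 8
EF(A3) = ES + duration = 8 + 2 = 10
Successor of A3 is M. ES(M) = max(sum(A), sum(B)) = max(10, 21) = 21
Free float = ES(successor) - EF(current) = 21 - 10 = 11

11


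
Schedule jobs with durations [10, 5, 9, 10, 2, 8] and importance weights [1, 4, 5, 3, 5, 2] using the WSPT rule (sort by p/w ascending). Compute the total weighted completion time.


Compute p/w ratios and sort ascending (WSPT): [(2, 5), (5, 4), (9, 5), (10, 3), (8, 2), (10, 1)]
Compute weighted completion times:
  Job (p=2,w=5): C=2, w*C=5*2=10
  Job (p=5,w=4): C=7, w*C=4*7=28
  Job (p=9,w=5): C=16, w*C=5*16=80
  Job (p=10,w=3): C=26, w*C=3*26=78
  Job (p=8,w=2): C=34, w*C=2*34=68
  Job (p=10,w=1): C=44, w*C=1*44=44
Total weighted completion time = 308

308


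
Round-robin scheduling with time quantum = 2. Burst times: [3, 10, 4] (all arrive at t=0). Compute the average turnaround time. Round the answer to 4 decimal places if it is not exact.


Time quantum = 2
Execution trace:
  J1 runs 2 units, time = 2
  J2 runs 2 units, time = 4
  J3 runs 2 units, time = 6
  J1 runs 1 units, time = 7
  J2 runs 2 units, time = 9
  J3 runs 2 units, time = 11
  J2 runs 2 units, time = 13
  J2 runs 2 units, time = 15
  J2 runs 2 units, time = 17
Finish times: [7, 17, 11]
Average turnaround = 35/3 = 11.6667

11.6667


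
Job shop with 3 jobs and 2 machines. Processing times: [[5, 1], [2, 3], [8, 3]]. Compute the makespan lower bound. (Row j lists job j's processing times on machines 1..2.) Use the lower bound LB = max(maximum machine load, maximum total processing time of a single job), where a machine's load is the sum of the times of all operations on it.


Machine loads:
  Machine 1: 5 + 2 + 8 = 15
  Machine 2: 1 + 3 + 3 = 7
Max machine load = 15
Job totals:
  Job 1: 6
  Job 2: 5
  Job 3: 11
Max job total = 11
Lower bound = max(15, 11) = 15

15


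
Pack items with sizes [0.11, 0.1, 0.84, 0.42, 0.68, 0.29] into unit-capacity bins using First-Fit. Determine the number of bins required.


Place items sequentially using First-Fit:
  Item 0.11 -> new Bin 1
  Item 0.1 -> Bin 1 (now 0.21)
  Item 0.84 -> new Bin 2
  Item 0.42 -> Bin 1 (now 0.63)
  Item 0.68 -> new Bin 3
  Item 0.29 -> Bin 1 (now 0.92)
Total bins used = 3

3


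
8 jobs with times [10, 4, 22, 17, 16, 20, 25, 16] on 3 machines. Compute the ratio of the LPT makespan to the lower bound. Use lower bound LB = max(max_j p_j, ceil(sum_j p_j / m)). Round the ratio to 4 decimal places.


LPT order: [25, 22, 20, 17, 16, 16, 10, 4]
Machine loads after assignment: [41, 42, 47]
LPT makespan = 47
Lower bound = max(max_job, ceil(total/3)) = max(25, 44) = 44
Ratio = 47 / 44 = 1.0682

1.0682


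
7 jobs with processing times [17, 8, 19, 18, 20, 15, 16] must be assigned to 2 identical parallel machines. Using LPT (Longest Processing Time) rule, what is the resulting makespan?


Sort jobs in decreasing order (LPT): [20, 19, 18, 17, 16, 15, 8]
Assign each job to the least loaded machine:
  Machine 1: jobs [20, 17, 16], load = 53
  Machine 2: jobs [19, 18, 15, 8], load = 60
Makespan = max load = 60

60


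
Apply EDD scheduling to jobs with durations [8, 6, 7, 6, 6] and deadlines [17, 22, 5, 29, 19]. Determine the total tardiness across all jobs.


Sort by due date (EDD order): [(7, 5), (8, 17), (6, 19), (6, 22), (6, 29)]
Compute completion times and tardiness:
  Job 1: p=7, d=5, C=7, tardiness=max(0,7-5)=2
  Job 2: p=8, d=17, C=15, tardiness=max(0,15-17)=0
  Job 3: p=6, d=19, C=21, tardiness=max(0,21-19)=2
  Job 4: p=6, d=22, C=27, tardiness=max(0,27-22)=5
  Job 5: p=6, d=29, C=33, tardiness=max(0,33-29)=4
Total tardiness = 13

13


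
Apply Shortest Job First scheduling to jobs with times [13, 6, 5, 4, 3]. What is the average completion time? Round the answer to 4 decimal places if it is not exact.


SJF order (ascending): [3, 4, 5, 6, 13]
Completion times:
  Job 1: burst=3, C=3
  Job 2: burst=4, C=7
  Job 3: burst=5, C=12
  Job 4: burst=6, C=18
  Job 5: burst=13, C=31
Average completion = 71/5 = 14.2

14.2


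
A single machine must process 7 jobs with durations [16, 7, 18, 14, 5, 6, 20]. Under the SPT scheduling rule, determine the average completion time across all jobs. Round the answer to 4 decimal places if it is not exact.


Sort jobs by processing time (SPT order): [5, 6, 7, 14, 16, 18, 20]
Compute completion times sequentially:
  Job 1: processing = 5, completes at 5
  Job 2: processing = 6, completes at 11
  Job 3: processing = 7, completes at 18
  Job 4: processing = 14, completes at 32
  Job 5: processing = 16, completes at 48
  Job 6: processing = 18, completes at 66
  Job 7: processing = 20, completes at 86
Sum of completion times = 266
Average completion time = 266/7 = 38.0

38.0


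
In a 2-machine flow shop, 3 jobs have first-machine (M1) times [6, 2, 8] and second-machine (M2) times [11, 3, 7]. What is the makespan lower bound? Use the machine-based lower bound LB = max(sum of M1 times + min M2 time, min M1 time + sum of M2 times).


LB1 = sum(M1 times) + min(M2 times) = 16 + 3 = 19
LB2 = min(M1 times) + sum(M2 times) = 2 + 21 = 23
Lower bound = max(LB1, LB2) = max(19, 23) = 23

23


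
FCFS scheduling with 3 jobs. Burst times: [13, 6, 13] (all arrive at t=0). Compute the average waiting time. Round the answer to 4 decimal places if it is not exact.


FCFS order (as given): [13, 6, 13]
Waiting times:
  Job 1: wait = 0
  Job 2: wait = 13
  Job 3: wait = 19
Sum of waiting times = 32
Average waiting time = 32/3 = 10.6667

10.6667


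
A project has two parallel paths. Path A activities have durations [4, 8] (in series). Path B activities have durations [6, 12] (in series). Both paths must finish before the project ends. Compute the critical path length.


Path A total = 4 + 8 = 12
Path B total = 6 + 12 = 18
Critical path = longest path = max(12, 18) = 18

18


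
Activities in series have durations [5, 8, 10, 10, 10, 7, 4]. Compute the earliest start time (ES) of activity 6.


Activity 6 starts after activities 1 through 5 complete.
Predecessor durations: [5, 8, 10, 10, 10]
ES = 5 + 8 + 10 + 10 + 10 = 43

43


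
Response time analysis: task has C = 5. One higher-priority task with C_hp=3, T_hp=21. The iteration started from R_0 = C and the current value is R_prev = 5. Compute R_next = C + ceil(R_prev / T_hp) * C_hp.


R_next = C + ceil(R_prev / T_hp) * C_hp
ceil(5 / 21) = ceil(0.2381) = 1
Interference = 1 * 3 = 3
R_next = 5 + 3 = 8

8


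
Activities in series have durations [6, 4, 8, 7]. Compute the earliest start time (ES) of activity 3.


Activity 3 starts after activities 1 through 2 complete.
Predecessor durations: [6, 4]
ES = 6 + 4 = 10

10


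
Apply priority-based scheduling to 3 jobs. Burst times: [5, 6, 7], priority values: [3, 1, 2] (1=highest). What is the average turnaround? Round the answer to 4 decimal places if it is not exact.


Sort by priority (ascending = highest first):
Order: [(1, 6), (2, 7), (3, 5)]
Completion times:
  Priority 1, burst=6, C=6
  Priority 2, burst=7, C=13
  Priority 3, burst=5, C=18
Average turnaround = 37/3 = 12.3333

12.3333


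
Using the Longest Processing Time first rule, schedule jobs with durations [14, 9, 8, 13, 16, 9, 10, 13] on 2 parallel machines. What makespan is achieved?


Sort jobs in decreasing order (LPT): [16, 14, 13, 13, 10, 9, 9, 8]
Assign each job to the least loaded machine:
  Machine 1: jobs [16, 13, 9, 8], load = 46
  Machine 2: jobs [14, 13, 10, 9], load = 46
Makespan = max load = 46

46
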